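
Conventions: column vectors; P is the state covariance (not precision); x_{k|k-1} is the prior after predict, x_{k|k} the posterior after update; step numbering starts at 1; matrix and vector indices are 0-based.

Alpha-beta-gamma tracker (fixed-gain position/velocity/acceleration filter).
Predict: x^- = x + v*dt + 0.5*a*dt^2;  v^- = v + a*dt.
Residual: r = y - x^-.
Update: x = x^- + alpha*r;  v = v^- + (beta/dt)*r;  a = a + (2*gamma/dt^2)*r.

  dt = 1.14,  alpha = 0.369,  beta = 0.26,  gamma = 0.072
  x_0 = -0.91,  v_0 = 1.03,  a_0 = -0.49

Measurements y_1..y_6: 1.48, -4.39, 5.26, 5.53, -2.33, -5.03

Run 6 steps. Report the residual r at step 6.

resid = -6.5145

step 1: x_pred=-0.0542  r=1.5342  x^+=0.5119  v^+=0.8213  a^+=-0.3200
step 2: x_pred=1.2403  r=-5.6303  x^+=-0.8373  v^+=-0.8276  a^+=-0.9439
step 3: x_pred=-2.3941  r=7.6541  x^+=0.4303  v^+=-0.1579  a^+=-0.0958
step 4: x_pred=0.1880  r=5.3420  x^+=2.1592  v^+=0.9513  a^+=0.4961
step 5: x_pred=3.5660  r=-5.8960  x^+=1.3904  v^+=0.1722  a^+=-0.1572
step 6: x_pred=1.4845  r=-6.5145  x^+=-0.9193  v^+=-1.4928  a^+=-0.8790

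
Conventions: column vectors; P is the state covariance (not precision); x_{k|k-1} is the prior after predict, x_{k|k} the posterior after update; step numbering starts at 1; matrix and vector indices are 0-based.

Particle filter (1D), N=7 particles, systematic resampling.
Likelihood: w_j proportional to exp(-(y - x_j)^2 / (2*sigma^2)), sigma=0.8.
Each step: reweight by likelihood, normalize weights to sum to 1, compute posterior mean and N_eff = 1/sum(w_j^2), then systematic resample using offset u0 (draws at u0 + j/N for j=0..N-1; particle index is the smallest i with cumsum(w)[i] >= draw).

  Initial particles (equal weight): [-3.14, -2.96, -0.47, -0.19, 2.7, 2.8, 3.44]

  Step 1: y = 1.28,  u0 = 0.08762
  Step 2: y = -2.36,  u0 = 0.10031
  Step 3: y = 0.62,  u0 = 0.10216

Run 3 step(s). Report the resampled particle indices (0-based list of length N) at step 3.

step 1: w=[0.0000, 0.0000, 0.1356, 0.2743, 0.3071, 0.2441, 0.0388]  mean=1.5302  Neff=4.0146  idx=[2, 3, 3, 4, 4, 5, 5]
step 2: w=[0.5486, 0.2257, 0.2257, 0.0000, 0.0000, 0.0000, 0.0000]  mean=-0.3436  Neff=2.4824  idx=[0, 0, 0, 0, 1, 2, 2]
step 3: w=[0.1170, 0.1170, 0.1170, 0.1170, 0.1773, 0.1773, 0.1773]  mean=-0.3211  Neff=6.7073  idx=[0, 2, 3, 4, 5, 5, 6]

resampled_idx = [0, 2, 3, 4, 5, 5, 6]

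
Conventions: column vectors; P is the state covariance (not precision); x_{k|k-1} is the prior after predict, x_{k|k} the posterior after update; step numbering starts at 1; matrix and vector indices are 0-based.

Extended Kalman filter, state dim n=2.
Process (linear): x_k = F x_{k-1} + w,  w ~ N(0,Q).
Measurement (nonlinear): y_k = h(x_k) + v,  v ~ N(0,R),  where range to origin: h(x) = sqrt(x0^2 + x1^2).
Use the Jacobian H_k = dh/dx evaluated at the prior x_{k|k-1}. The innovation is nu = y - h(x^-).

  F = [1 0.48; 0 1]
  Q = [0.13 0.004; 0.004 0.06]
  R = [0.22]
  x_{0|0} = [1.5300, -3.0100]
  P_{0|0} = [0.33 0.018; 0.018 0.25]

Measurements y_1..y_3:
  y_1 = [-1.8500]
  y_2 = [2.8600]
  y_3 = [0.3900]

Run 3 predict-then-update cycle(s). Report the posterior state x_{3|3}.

step 1: x^-=[0.0852, -3.0100]  P^-=[0.5349 0.1420; 0.1420 0.3100]  H_jac=[0.0283 -0.9996]  S=[0.5221]  K=[-0.2429; -0.5858]  nu=[-4.8612]  x^+=[1.2658, -0.1625]  P^+=[0.5041 0.0677; 0.0677 0.1308]
step 2: x^-=[1.1878, -0.1625]  P^-=[0.7292 0.1345; 0.1345 0.1908]  H_jac=[0.9908 -0.1355]  S=[0.9032]  K=[0.7797; 0.1189]  nu=[1.6611]  x^+=[2.4831, 0.0351]  P^+=[0.1801 0.0508; 0.0508 0.1781]
step 3: x^-=[2.4999, 0.0351]  P^-=[0.3998 0.1402; 0.1402 0.2381]  H_jac=[0.9999 0.0140]  S=[0.6237]  K=[0.6441; 0.2302]  nu=[-2.1102]  x^+=[1.1407, -0.4506]  P^+=[0.1411 0.0478; 0.0478 0.2050]

x_post = [1.1407, -0.4506]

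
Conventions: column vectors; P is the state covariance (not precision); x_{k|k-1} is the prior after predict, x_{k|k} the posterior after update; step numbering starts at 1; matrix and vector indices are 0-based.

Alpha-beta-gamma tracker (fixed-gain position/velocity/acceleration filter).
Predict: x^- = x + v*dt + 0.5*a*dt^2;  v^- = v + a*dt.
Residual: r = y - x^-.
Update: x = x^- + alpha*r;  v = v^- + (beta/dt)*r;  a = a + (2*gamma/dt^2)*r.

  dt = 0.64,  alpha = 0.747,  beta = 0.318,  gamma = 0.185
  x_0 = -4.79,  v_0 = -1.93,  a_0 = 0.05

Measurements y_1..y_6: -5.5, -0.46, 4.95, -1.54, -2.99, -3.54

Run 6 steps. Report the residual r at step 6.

resid = -2.7598

step 1: x_pred=-6.0150  r=0.5150  x^+=-5.6303  v^+=-1.6421  a^+=0.5152
step 2: x_pred=-6.5757  r=6.1157  x^+=-2.0073  v^+=1.7263  a^+=6.0396
step 3: x_pred=0.3345  r=4.6155  x^+=3.7823  v^+=7.8850  a^+=10.2089
step 4: x_pred=10.9195  r=-12.4595  x^+=1.6123  v^+=8.2279  a^+=-1.0460
step 5: x_pred=6.6639  r=-9.6539  x^+=-0.5476  v^+=2.7617  a^+=-9.7666
step 6: x_pred=-0.7802  r=-2.7598  x^+=-2.8418  v^+=-4.8601  a^+=-12.2595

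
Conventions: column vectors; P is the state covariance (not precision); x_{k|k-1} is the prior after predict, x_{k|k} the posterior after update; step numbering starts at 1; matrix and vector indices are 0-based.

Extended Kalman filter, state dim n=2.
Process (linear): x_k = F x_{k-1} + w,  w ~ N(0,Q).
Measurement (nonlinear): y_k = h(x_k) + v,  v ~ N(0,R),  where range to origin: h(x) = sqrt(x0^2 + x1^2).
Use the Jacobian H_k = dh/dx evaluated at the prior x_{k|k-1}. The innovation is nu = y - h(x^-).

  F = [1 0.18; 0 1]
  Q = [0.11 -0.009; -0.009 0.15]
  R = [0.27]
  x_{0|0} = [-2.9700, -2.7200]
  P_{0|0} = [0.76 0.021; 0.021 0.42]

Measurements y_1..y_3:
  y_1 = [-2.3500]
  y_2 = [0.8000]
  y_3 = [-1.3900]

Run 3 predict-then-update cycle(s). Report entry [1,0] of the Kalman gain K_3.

K[1,0] = 0.0068

step 1: x^-=[-3.4596, -2.7200]  P^-=[0.8912 0.0876; 0.0876 0.5700]  H_jac=[-0.7861 -0.6181]  S=[1.1236]  K=[-0.6717; -0.3748]  nu=[-6.7508]  x^+=[1.0748, -0.1896]  P^+=[0.3842 -0.1953; -0.1953 0.4121]
step 2: x^-=[1.0407, -0.1896]  P^-=[0.4373 -0.1301; -0.1301 0.5621]  H_jac=[0.9838 -0.1792]  S=[0.7572]  K=[0.5990; -0.3021]  nu=[-0.2579]  x^+=[0.8863, -0.1117]  P^+=[0.1656 0.0069; 0.0069 0.4930]
step 3: x^-=[0.8662, -0.1117]  P^-=[0.2941 0.0866; 0.0866 0.6430]  H_jac=[0.9918 -0.1279]  S=[0.5478]  K=[0.5122; 0.0068]  nu=[-2.2633]  x^+=[-0.2931, -0.1270]  P^+=[0.1504 0.0848; 0.0848 0.6430]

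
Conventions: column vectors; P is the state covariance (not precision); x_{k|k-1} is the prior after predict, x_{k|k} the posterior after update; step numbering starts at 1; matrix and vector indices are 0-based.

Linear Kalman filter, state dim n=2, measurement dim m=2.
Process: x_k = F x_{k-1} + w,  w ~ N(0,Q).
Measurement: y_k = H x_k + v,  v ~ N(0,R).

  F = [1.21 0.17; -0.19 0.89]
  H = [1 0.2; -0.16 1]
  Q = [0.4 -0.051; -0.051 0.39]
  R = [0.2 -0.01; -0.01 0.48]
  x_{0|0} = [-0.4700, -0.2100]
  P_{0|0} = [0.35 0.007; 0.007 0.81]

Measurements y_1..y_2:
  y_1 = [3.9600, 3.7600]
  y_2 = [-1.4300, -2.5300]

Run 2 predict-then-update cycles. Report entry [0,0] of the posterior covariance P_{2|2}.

step 1: x^-=[-0.6044, -0.0976]  P^-=[0.9387 -0.0016; -0.0016 1.0419]  S=[1.1798 0.0466; 0.0466 1.5464]  K=[0.8003 -0.1223; 0.1488 0.6694]  nu=[4.5839, 3.7609]  x^+=[2.6040, 3.1021]  P^+=[0.1692 -0.0396; -0.0396 0.3135]
step 2: x^-=[3.6782, 2.2661]  P^-=[0.6405 -0.0839; -0.0839 0.6578]  S=[0.8332 -0.0621; -0.0621 1.1811]  K=[0.7397 -0.1189; 0.1000 0.5736]  nu=[-5.5614, -4.2076]  x^+=[0.0648, -0.7034]  P^+=[0.1570 -0.0393; -0.0393 0.2680]

P_post[0,0] = 0.1570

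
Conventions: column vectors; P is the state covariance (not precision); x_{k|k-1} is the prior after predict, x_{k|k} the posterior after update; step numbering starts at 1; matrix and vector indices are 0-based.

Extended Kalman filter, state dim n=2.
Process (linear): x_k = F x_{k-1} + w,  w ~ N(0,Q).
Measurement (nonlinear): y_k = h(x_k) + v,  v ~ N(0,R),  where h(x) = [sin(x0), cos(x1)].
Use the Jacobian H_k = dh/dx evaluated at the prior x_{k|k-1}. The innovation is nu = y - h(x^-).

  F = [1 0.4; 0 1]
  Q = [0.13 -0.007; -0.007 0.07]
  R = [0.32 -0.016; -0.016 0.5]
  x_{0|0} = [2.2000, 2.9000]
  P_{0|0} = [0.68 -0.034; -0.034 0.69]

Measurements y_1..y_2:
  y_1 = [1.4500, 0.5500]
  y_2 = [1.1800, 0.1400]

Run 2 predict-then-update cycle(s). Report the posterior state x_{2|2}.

step 1: x^-=[3.3600, 2.9000]  P^-=[0.8932 0.2350; 0.2350 0.7600]  H_jac=[-0.9762 0.0000; 0.0000 -0.2392]  S=[1.1713 0.0389; 0.0389 0.5435]  K=[-0.7428 -0.0503; -0.1852 -0.3213]  nu=[1.6667, 1.5210]  x^+=[2.0455, 2.1026]  P^+=[0.2427 0.0554; 0.0554 0.6591]
step 2: x^-=[2.8865, 2.1026]  P^-=[0.5225 0.3121; 0.3121 0.7291]  H_jac=[-0.9676 0.0000; 0.0000 -0.8619]  S=[0.8092 0.2443; 0.2443 1.0416]  K=[-0.5885 -0.1202; -0.2056 -0.5551]  nu=[0.9277, 0.6471]  x^+=[2.2628, 1.5527]  P^+=[0.1926 0.0588; 0.0588 0.3182]

x_post = [2.2628, 1.5527]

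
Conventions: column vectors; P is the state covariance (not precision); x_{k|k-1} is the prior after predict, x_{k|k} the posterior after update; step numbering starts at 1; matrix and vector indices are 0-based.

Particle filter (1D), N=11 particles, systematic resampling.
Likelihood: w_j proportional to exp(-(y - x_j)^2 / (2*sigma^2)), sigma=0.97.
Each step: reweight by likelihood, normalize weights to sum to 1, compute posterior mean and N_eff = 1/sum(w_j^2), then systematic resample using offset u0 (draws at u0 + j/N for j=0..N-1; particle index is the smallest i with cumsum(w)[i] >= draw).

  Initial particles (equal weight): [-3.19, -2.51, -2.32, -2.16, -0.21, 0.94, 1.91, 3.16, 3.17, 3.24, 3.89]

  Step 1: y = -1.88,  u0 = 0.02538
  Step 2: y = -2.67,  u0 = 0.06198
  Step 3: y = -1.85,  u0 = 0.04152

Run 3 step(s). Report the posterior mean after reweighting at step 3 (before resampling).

post_mean = -2.3788

step 1: w=[0.1212, 0.2443, 0.2721, 0.2893, 0.0685, 0.0044, 0.0001, 0.0000, 0.0000, 0.0000, 0.0000]  mean=-2.2660  Neff=4.2222  idx=[0, 0, 1, 1, 2, 2, 2, 3, 3, 3, 4]
step 2: w=[0.0945, 0.0945, 0.1076, 0.1076, 0.1022, 0.1022, 0.1022, 0.0950, 0.0950, 0.0950, 0.0044]  mean=-2.4704  Neff=10.0593  idx=[0, 1, 2, 3, 4, 5, 5, 6, 7, 8, 9]
step 3: w=[0.0439, 0.0439, 0.0905, 0.0905, 0.1015, 0.1015, 0.1015, 0.1015, 0.1084, 0.1084, 0.1084]  mean=-2.3788  Neff=10.3428  idx=[0, 2, 3, 4, 5, 6, 7, 8, 8, 9, 10]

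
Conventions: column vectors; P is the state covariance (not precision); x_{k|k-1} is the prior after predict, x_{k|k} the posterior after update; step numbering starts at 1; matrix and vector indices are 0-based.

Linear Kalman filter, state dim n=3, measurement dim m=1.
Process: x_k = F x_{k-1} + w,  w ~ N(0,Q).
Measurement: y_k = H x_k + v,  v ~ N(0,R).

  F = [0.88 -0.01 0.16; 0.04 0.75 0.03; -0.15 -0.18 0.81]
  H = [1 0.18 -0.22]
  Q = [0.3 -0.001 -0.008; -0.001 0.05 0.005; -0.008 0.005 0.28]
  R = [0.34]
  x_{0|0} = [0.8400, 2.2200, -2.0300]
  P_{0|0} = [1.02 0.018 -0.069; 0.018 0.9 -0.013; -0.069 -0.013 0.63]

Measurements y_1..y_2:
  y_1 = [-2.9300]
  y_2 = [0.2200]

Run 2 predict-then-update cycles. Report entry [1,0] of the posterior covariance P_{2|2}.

step 1: x^-=[0.3922, 1.6377, -2.1699]  P^-=[1.0864 0.0392 -0.1092; 0.0392 0.5588 -0.1192; -0.1092 -0.1192 0.7670]  S=[1.5533]  K=[0.7195; 0.1069; -0.1928]  nu=[-4.0944]  x^+=[-2.5535, 1.2000, -1.3806]  P^+=[0.2824 -0.0802 0.1062; -0.0802 0.5410 -0.0872; 0.1062 -0.0872 0.7093]
step 2: x^-=[-2.4800, 0.7565, -0.9513]  P^-=[0.5685 -0.0516 0.1366; -0.0516 0.3469 -0.0924; 0.1366 -0.0924 0.7645]  S=[0.8854]  K=[0.5977; 0.0352; -0.0545]  nu=[2.3545]  x^+=[-1.0728, 0.8394, -1.0796]  P^+=[0.2522 -0.0702 0.1654; -0.0702 0.3458 -0.0907; 0.1654 -0.0907 0.7619]

P_post[1,0] = -0.0702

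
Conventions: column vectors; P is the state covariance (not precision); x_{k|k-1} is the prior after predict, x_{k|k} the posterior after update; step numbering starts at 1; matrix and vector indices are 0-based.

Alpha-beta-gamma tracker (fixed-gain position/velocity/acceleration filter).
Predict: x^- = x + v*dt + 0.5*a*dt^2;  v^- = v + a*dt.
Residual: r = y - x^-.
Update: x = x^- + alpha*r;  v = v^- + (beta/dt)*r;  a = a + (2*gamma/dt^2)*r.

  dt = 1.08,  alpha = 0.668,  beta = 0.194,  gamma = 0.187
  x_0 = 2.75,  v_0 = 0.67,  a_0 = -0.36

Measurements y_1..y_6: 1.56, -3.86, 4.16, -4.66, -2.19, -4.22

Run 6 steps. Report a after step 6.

a_post = 1.7619

step 1: x_pred=3.2636  r=-1.7036  x^+=2.1256  v^+=-0.0248  a^+=-0.9063
step 2: x_pred=1.5703  r=-5.4303  x^+=-2.0572  v^+=-1.9790  a^+=-2.6475
step 3: x_pred=-5.7385  r=9.8985  x^+=0.8737  v^+=-3.0602  a^+=0.5264
step 4: x_pred=-2.1243  r=-2.5357  x^+=-3.8181  v^+=-2.9471  a^+=-0.2866
step 5: x_pred=-7.1682  r=4.9782  x^+=-3.8428  v^+=-2.3624  a^+=1.3096
step 6: x_pred=-5.6304  r=1.4104  x^+=-4.6883  v^+=-0.6947  a^+=1.7619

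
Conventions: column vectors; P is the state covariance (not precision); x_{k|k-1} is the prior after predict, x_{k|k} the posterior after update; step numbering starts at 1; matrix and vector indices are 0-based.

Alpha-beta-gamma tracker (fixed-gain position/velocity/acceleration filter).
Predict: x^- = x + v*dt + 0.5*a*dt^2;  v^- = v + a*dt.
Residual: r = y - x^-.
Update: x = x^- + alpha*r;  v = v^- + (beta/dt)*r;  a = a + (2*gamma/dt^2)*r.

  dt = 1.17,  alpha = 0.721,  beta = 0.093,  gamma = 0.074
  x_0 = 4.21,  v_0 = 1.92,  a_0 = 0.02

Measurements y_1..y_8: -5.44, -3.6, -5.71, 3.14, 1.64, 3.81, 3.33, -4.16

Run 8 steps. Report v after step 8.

v_post = 0.8779

step 1: x_pred=6.4701  r=-11.9101  x^+=-2.1171  v^+=0.9967  a^+=-1.2677
step 2: x_pred=-1.8186  r=-1.7814  x^+=-3.1030  v^+=-0.6281  a^+=-1.4603
step 3: x_pred=-4.8373  r=-0.8727  x^+=-5.4665  v^+=-2.4060  a^+=-1.5546
step 4: x_pred=-9.3455  r=12.4855  x^+=-0.3435  v^+=-3.2324  a^+=-0.2047
step 5: x_pred=-4.2655  r=5.9055  x^+=-0.0076  v^+=-3.0025  a^+=0.4337
step 6: x_pred=-3.2237  r=7.0337  x^+=1.8476  v^+=-1.9360  a^+=1.1942
step 7: x_pred=0.3999  r=2.9301  x^+=2.5125  v^+=-0.3058  a^+=1.5110
step 8: x_pred=3.1889  r=-7.3489  x^+=-2.1097  v^+=0.8779  a^+=0.7165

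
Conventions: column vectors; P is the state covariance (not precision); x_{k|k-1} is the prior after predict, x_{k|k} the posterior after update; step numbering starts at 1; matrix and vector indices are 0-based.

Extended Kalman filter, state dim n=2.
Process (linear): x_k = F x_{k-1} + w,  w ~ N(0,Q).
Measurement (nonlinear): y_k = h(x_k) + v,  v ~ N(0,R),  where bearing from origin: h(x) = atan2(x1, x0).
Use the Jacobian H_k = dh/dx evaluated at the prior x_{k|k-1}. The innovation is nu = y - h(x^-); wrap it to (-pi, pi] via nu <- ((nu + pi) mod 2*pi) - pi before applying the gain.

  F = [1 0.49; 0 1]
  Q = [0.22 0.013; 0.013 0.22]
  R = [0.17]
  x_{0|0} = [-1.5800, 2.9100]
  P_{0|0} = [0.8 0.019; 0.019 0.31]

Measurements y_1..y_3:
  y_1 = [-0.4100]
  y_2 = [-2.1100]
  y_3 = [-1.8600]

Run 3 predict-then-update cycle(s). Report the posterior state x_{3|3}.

x_post = [6.3243, 1.3776]

step 1: x^-=[-0.1541, 2.9100]  P^-=[1.1131 0.1839; 0.1839 0.5300]  H_jac=[-0.3427 -0.0181]  S=[0.3032]  K=[-1.2691; -0.2396]  nu=[-2.0337]  x^+=[2.4269, 3.3973]  P^+=[0.6247 0.0917; 0.0917 0.5126]
step 2: x^-=[4.0916, 3.3973]  P^-=[1.0577 0.3559; 0.3559 0.7326]  H_jac=[-0.1201 0.1447]  S=[0.1882]  K=[-0.4015; 0.3360]  nu=[-2.8029]  x^+=[5.2168, 2.4556]  P^+=[1.0274 0.3813; 0.3813 0.7114]
step 3: x^-=[6.4201, 2.4556]  P^-=[1.7918 0.7428; 0.7428 0.9314]  H_jac=[-0.0520 0.1359]  S=[0.1815]  K=[0.0430; 0.4844]  nu=[-2.2253]  x^+=[6.3243, 1.3776]  P^+=[1.7915 0.7391; 0.7391 0.8887]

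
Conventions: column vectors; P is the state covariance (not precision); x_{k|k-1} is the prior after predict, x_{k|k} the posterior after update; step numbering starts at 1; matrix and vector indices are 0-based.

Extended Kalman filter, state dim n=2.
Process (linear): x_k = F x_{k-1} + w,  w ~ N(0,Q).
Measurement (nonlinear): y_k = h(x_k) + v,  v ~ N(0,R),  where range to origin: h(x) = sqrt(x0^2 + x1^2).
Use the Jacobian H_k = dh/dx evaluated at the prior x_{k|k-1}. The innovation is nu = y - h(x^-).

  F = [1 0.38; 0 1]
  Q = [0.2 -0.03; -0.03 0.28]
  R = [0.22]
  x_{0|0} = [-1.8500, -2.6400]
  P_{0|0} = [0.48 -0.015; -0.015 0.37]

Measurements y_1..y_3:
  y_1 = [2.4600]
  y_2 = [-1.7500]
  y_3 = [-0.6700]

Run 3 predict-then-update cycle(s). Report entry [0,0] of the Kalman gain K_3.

step 1: x^-=[-2.8532, -2.6400]  P^-=[0.7220 0.0956; 0.0956 0.6500]  H_jac=[-0.7340 -0.6792]  S=[1.0041]  K=[-0.5925; -0.5095]  nu=[-1.4272]  x^+=[-2.0076, -1.9128]  P^+=[0.3696 -0.2075; -0.2075 0.3893]
step 2: x^-=[-2.7345, -1.9128]  P^-=[0.4681 -0.0896; -0.0896 0.6693]  H_jac=[-0.8194 -0.5732]  S=[0.6701]  K=[-0.4958; -0.4630]  nu=[-5.0871]  x^+=[-0.2123, 0.4426]  P^+=[0.3034 -0.2434; -0.2434 0.5257]
step 3: x^-=[-0.0441, 0.4426]  P^-=[0.3943 -0.0736; -0.0736 0.8057]  H_jac=[-0.0991 0.9951]  S=[1.0362]  K=[-0.1084; 0.7808]  nu=[-1.1148]  x^+=[0.0768, -0.4278]  P^+=[0.3821 0.0141; 0.0141 0.1740]

K[0,0] = -0.1084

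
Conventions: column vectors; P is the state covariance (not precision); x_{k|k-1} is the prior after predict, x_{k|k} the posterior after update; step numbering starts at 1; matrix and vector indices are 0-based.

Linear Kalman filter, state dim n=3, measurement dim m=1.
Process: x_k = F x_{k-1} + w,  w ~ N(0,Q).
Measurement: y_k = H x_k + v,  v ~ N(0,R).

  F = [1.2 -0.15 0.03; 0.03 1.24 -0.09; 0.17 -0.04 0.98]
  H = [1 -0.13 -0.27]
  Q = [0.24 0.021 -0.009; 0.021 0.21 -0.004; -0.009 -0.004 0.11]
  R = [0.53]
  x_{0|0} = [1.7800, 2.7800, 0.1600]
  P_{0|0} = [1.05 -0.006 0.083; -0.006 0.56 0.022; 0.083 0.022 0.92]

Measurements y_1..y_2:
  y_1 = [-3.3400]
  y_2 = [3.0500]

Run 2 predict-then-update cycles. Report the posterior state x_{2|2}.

step 1: x^-=[1.7238, 3.4862, 0.3482]  P^-=[1.7734 -0.0645 0.3308; -0.0645 1.0736 -0.0808; 0.3308 -0.0808 1.0508]  S=[2.2306]  K=[0.7587; -0.0817; 0.0258]  nu=[-4.5166]  x^+=[-1.7031, 3.8553, 0.2316]  P^+=[0.4892 0.0738 0.2871; 0.0738 1.0588 -0.0761; 0.2871 -0.0761 1.0493]
step 2: x^-=[-2.6151, 4.7086, -0.2168]  P^-=[0.9641 -0.0863 0.4730; -0.0863 1.8678 -0.2198; 0.4730 -0.2198 1.2342]  S=[1.3672]  K=[0.6199; -0.1973; 0.1231]  nu=[6.2187]  x^+=[1.2401, 3.4816, 0.5487]  P^+=[0.4386 0.0809 0.3686; 0.0809 1.8146 -0.1866; 0.3686 -0.1866 1.2135]

x_post = [1.2401, 3.4816, 0.5487]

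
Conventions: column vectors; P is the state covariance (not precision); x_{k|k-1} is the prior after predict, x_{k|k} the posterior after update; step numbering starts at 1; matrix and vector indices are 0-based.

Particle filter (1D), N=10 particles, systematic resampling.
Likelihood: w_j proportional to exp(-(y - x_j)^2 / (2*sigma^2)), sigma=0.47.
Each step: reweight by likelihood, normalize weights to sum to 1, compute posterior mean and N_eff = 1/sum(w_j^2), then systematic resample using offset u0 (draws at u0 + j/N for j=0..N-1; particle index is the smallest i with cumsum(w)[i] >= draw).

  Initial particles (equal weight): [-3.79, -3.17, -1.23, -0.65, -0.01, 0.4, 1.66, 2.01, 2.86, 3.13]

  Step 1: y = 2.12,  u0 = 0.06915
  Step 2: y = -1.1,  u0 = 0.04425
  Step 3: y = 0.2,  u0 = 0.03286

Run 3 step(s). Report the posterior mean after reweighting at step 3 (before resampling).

post_mean = 1.6600

step 1: w=[0.0000, 0.0000, 0.0000, 0.0000, 0.0000, 0.0006, 0.3124, 0.4908, 0.1460, 0.0501]  mean=2.0799  Neff=2.7601  idx=[6, 6, 6, 7, 7, 7, 7, 7, 8, 9]
step 2: w=[0.3281, 0.3281, 0.3281, 0.0031, 0.0031, 0.0031, 0.0031, 0.0031, 0.0000, 0.0000]  mean=1.6655  Neff=3.0959  idx=[0, 0, 0, 1, 1, 1, 1, 2, 2, 2]
step 3: w=[0.1000, 0.1000, 0.1000, 0.1000, 0.1000, 0.1000, 0.1000, 0.1000, 0.1000, 0.1000]  mean=1.6600  Neff=10.0000  idx=[0, 1, 2, 3, 4, 5, 6, 7, 8, 9]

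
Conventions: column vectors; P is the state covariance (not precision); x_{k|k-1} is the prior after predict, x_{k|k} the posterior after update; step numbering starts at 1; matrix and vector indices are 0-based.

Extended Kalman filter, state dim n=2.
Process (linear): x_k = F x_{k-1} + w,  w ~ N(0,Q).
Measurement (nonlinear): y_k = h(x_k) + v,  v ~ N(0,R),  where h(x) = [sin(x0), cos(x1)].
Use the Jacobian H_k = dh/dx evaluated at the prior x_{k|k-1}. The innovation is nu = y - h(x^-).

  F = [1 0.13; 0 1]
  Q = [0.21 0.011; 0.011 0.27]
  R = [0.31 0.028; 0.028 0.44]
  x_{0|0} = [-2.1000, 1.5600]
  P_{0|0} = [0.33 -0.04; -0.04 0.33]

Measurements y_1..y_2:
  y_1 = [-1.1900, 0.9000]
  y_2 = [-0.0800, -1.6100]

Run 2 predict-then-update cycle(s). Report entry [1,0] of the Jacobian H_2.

H_jac[1,0] = 0.0000

step 1: x^-=[-1.8972, 1.5600]  P^-=[0.5352 0.0139; 0.0139 0.6000]  H_jac=[-0.3206 0.0000; 0.0000 -0.9999]  S=[0.3650 0.0325; 0.0325 1.0399]  K=[-0.4702 0.0013; 0.0392 -0.5782]  nu=[-0.2428, 0.8892]  x^+=[-1.7819, 1.0364]  P^+=[0.4545 0.0126; 0.0126 0.2533]
step 2: x^-=[-1.6471, 1.0364]  P^-=[0.6721 0.0565; 0.0565 0.5233]  H_jac=[-0.0763 0.0000; 0.0000 -0.8606]  S=[0.3139 0.0317; 0.0317 0.8275]  K=[-0.1580 -0.0527; 0.0414 -0.5458]  nu=[0.9171, -2.1193]  x^+=[-1.6803, 2.2310]  P^+=[0.6614 0.0321; 0.0321 0.2777]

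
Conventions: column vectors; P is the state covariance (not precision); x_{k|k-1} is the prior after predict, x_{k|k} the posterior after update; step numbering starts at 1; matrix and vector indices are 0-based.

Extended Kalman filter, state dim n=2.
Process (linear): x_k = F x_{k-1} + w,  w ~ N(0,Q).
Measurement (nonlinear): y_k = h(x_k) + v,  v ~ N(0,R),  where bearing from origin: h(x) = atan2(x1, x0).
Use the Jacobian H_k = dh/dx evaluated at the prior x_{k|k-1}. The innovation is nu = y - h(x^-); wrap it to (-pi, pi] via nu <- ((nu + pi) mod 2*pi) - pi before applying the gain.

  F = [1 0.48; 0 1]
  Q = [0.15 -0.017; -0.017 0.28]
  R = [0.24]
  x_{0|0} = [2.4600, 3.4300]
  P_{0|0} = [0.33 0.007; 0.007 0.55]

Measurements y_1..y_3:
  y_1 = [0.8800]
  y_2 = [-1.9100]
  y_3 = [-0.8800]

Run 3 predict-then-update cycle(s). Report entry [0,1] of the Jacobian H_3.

step 1: x^-=[4.1064, 3.4300]  P^-=[0.6134 0.2540; 0.2540 0.8300]  H_jac=[-0.1198 0.1434]  S=[0.2572]  K=[-0.1441; 0.3446]  nu=[0.1841]  x^+=[4.0799, 3.4935]  P^+=[0.6081 0.2668; 0.2668 0.7995]
step 2: x^-=[5.7567, 3.4935]  P^-=[1.1984 0.6335; 0.6335 1.0795]  H_jac=[-0.0770 0.1270]  S=[0.2521]  K=[-0.0472; 0.3500]  nu=[-2.4554]  x^+=[5.8726, 2.6341]  P^+=[1.1978 0.6377; 0.6377 1.0486]
step 3: x^-=[7.1370, 2.6341]  P^-=[2.2016 1.1240; 1.1240 1.3286]  H_jac=[-0.0455 0.1233]  S=[0.2521]  K=[0.1523; 0.4469]  nu=[-1.2336]  x^+=[6.9491, 2.0828]  P^+=[2.1957 1.1068; 1.1068 1.2782]

H_jac[0,1] = 0.1233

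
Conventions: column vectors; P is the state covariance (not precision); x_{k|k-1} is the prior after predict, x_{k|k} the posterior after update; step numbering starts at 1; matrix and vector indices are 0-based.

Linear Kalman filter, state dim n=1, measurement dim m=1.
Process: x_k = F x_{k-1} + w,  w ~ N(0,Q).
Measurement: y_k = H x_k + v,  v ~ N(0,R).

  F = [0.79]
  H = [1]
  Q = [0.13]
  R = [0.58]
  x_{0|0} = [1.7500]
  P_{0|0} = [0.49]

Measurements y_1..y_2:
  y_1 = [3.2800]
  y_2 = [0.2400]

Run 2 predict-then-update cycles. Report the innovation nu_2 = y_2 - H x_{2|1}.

step 1: x^-=[1.3825]  P^-=[0.4358]  S=[1.0158]  K=[0.4290]  nu=[1.8975]  x^+=[2.1966]  P^+=[0.2488]
step 2: x^-=[1.7353]  P^-=[0.2853]  S=[0.8653]  K=[0.3297]  nu=[-1.4953]  x^+=[1.2423]  P^+=[0.1912]

innov = [-1.4953]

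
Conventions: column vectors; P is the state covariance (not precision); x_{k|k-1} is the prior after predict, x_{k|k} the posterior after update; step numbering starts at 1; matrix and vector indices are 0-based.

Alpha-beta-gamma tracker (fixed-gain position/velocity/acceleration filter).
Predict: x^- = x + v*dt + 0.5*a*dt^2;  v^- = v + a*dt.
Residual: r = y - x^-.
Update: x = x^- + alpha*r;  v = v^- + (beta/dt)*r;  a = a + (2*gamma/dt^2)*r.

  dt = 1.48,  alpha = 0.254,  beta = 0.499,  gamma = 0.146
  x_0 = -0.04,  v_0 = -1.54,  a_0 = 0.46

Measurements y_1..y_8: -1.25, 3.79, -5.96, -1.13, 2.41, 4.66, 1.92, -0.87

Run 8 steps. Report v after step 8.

v_post = -0.1756

step 1: x_pred=-1.8154  r=0.5654  x^+=-1.6718  v^+=-0.6686  a^+=0.5354
step 2: x_pred=-2.0749  r=5.8649  x^+=-0.5852  v^+=2.1012  a^+=1.3172
step 3: x_pred=3.9672  r=-9.9272  x^+=1.4457  v^+=0.7036  a^+=-0.0062
step 4: x_pred=2.4803  r=-3.6103  x^+=1.5633  v^+=-0.5227  a^+=-0.4874
step 5: x_pred=0.2558  r=2.1542  x^+=0.8030  v^+=-0.5178  a^+=-0.2003
step 6: x_pred=-0.1828  r=4.8428  x^+=1.0473  v^+=0.8186  a^+=0.4453
step 7: x_pred=2.7464  r=-0.8264  x^+=2.5365  v^+=1.1990  a^+=0.3351
step 8: x_pred=4.6781  r=-5.5481  x^+=3.2689  v^+=-0.1756  a^+=-0.4045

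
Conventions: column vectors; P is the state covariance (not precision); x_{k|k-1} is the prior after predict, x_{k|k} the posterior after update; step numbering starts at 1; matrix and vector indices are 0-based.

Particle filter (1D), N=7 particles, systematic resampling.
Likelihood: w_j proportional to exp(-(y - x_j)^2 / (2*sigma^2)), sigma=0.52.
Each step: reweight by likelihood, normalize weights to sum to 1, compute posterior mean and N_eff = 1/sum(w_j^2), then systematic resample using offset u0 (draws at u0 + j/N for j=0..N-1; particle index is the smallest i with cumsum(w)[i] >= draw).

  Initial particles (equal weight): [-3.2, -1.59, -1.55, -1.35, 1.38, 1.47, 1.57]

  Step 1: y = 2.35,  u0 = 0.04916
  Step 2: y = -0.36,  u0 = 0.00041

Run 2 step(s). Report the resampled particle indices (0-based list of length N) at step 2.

step 1: w=[0.0000, 0.0000, 0.0000, 0.0000, 0.2375, 0.3232, 0.4393]  mean=1.4926  Neff=2.8261  idx=[4, 4, 5, 5, 6, 6, 6]
step 2: w=[0.2544, 0.2544, 0.1405, 0.1405, 0.0701, 0.0701, 0.0701]  mean=1.4452  Neff=5.4450  idx=[0, 0, 1, 1, 2, 3, 4]

resampled_idx = [0, 0, 1, 1, 2, 3, 4]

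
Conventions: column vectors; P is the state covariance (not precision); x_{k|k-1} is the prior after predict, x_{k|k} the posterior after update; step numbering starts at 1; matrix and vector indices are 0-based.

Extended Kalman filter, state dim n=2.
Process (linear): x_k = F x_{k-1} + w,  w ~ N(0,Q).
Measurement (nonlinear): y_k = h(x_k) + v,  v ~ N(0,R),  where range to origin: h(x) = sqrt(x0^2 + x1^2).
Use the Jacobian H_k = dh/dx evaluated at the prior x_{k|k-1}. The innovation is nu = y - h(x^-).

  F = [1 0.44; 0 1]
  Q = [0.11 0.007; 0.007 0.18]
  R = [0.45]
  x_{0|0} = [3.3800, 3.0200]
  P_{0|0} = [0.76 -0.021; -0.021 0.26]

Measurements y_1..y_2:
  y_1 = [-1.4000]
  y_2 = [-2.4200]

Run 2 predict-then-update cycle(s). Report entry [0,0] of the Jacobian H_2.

H_jac[0,0] = 0.5834

step 1: x^-=[4.7088, 3.0200]  P^-=[0.9019 0.1004; 0.1004 0.4400]  H_jac=[0.8418 0.5399]  S=[1.3085]  K=[0.6216; 0.2461]  nu=[-6.9940]  x^+=[0.3614, 1.2986]  P^+=[0.3963 -0.0998; -0.0998 0.3607]
step 2: x^-=[0.9328, 1.2986]  P^-=[0.4883 0.0659; 0.0659 0.5407]  H_jac=[0.5834 0.8122]  S=[1.0354]  K=[0.3269; 0.4613]  nu=[-4.0189]  x^+=[-0.3809, -0.5554]  P^+=[0.3777 -0.0902; -0.0902 0.3204]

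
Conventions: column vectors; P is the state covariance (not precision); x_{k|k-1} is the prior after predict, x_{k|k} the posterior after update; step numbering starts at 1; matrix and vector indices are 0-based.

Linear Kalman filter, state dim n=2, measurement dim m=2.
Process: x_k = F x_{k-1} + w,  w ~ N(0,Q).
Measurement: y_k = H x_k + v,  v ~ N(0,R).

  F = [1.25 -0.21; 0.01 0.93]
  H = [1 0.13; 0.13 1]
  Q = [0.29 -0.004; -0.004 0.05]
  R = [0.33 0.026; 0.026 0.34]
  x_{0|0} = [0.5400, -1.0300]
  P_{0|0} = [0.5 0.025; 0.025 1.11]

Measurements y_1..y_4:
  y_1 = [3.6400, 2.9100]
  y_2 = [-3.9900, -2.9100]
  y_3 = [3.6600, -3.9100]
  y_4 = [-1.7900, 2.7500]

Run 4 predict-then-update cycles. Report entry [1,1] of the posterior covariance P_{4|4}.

step 1: x^-=[0.8913, -0.9525]  P^-=[1.1071 -0.1855; -0.1855 1.0106]  S=[1.4059 0.1126; 0.1126 1.3210]  K=[0.7781 -0.0978; -0.0990 0.7552]  nu=[2.8725, 3.7466]  x^+=[2.7599, 1.5924]  P^+=[0.2603 -0.0469; -0.0469 0.2603]
step 2: x^-=[3.1155, 1.5085]  P^-=[0.7329 -0.1060; -0.1060 0.2743]  S=[1.0399 0.0492; 0.0492 0.5991]  K=[0.6950 -0.0749; -0.0885 0.4421]  nu=[-7.3016, -4.8235]  x^+=[-1.5979, 0.0225]  P^+=[0.2323 -0.0376; -0.0376 0.1529]
step 3: x^-=[-2.0021, 0.0050]  P^-=[0.6794 -0.0746; -0.0746 0.1816]  S=[0.9931 0.0621; 0.0621 0.5136]  K=[0.6778 -0.0552; -0.0728 0.3434]  nu=[5.6614, -3.6547]  x^+=[2.0371, -1.6622]  P^+=[0.2262 -0.0305; -0.0305 0.1188]
step 4: x^-=[2.8954, -1.5254]  P^-=[0.6647 -0.0598; -0.0598 0.1522]  S=[0.9818 0.0714; 0.0714 0.4879]  K=[0.6724 -0.0438; -0.0630 0.3053]  nu=[-4.4871, 3.8990]  x^+=[-0.2925, -0.0526]  P^+=[0.2242 -0.0266; -0.0266 0.1056]

P_post[1,1] = 0.1056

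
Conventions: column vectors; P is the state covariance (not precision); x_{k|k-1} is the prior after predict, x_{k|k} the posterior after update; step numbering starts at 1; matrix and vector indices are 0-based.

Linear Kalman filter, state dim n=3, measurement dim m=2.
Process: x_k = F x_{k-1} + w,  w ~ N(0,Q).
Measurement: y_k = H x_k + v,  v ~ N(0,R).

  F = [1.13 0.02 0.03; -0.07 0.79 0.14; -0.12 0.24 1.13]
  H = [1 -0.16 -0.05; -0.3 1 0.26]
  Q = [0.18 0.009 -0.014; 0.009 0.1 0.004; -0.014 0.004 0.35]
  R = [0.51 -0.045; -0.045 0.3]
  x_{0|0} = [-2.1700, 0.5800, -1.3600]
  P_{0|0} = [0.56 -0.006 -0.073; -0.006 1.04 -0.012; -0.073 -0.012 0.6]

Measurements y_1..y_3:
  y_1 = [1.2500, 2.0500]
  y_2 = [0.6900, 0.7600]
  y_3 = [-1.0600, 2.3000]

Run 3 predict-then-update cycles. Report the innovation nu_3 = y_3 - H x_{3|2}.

innov = [-1.4075, 1.7190]

step 1: x^-=[-2.4813, 0.4197, -1.1372]  P^-=[0.8908 -0.0334 -0.1595; -0.0334 0.7630 0.2974; -0.1595 0.2974 1.1977]  S=[1.4547 -0.5560; -0.5560 1.4237]  K=[0.6226 0.0028; 0.1307 0.6483; -0.0085 0.4579]  nu=[3.7416, 1.1816]  x^+=[-0.1485, 1.6747, -0.6281]  P^+=[0.3289 0.0702 0.0048; 0.0702 0.2340 -0.0934; 0.0048 -0.0934 0.8948]
step 2: x^-=[-0.1531, 1.2455, -0.2900]  P^-=[0.6042 0.0513 -0.0049; 0.0513 0.2366 0.0978; -0.0049 0.0978 1.4547]  S=[1.1096 -0.2396; -0.2396 0.7102]  K=[0.5366 -0.0038; 0.0892 0.3774; 0.0659 0.6946]  nu=[1.0279, -0.4560]  x^+=[0.4001, 1.1651, -0.5390]  P^+=[0.2838 0.0477 0.0470; 0.0477 0.1428 -0.0741; 0.0470 -0.0741 1.1292]
step 3: x^-=[0.4593, 0.8169, -0.3775]  P^-=[0.5487 0.0414 0.0569; 0.0414 0.1900 0.1336; 0.0569 0.1336 1.7485]  S=[1.0511 -0.2160; -0.2160 0.6934]  K=[0.5137 0.0036; 0.0716 0.3286; 0.1280 0.8636]  nu=[-1.4075, 1.7190]  x^+=[-0.2575, 1.2810, 0.9269]  P^+=[0.2721 0.0384 0.0815; 0.0384 0.1200 -0.0503; 0.0815 -0.0503 1.2619]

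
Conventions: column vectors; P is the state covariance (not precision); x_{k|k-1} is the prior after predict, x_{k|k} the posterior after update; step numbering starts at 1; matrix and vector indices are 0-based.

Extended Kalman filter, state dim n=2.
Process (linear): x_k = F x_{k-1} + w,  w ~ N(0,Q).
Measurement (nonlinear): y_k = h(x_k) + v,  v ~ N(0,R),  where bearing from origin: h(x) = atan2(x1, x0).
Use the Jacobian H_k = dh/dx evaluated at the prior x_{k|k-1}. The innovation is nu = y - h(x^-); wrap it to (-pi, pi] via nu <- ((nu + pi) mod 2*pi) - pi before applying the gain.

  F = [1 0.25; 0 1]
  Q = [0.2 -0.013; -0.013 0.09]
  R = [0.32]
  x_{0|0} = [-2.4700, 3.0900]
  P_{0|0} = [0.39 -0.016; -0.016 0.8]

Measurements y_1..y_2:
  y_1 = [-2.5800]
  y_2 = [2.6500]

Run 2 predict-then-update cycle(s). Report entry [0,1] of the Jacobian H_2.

H_jac[0,1] = -0.2017

step 1: x^-=[-1.6975, 3.0900]  P^-=[0.6320 0.1710; 0.1710 0.8900]  H_jac=[-0.2486 -0.1366]  S=[0.3873]  K=[-0.4660; -0.4236]  nu=[1.6300]  x^+=[-2.4571, 2.3995]  P^+=[0.5479 0.0945; 0.0945 0.8205]
step 2: x^-=[-1.8572, 2.3995]  P^-=[0.8465 0.2867; 0.2867 0.9105]  H_jac=[-0.2606 -0.2017]  S=[0.4447]  K=[-0.6261; -0.5810]  nu=[0.4205]  x^+=[-2.1205, 2.1551]  P^+=[0.6721 0.1249; 0.1249 0.7604]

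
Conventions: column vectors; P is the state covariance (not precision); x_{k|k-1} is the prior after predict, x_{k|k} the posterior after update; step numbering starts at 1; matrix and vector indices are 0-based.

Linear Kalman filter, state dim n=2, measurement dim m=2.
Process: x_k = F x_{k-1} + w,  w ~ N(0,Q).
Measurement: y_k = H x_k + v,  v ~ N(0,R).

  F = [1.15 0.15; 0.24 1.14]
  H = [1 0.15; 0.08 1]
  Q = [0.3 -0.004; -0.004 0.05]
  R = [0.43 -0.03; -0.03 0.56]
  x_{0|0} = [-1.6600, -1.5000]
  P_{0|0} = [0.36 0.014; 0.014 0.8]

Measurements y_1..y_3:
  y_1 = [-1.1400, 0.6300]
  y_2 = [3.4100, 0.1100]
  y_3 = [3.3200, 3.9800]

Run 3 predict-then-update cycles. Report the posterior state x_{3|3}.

x_post = [2.7317, 1.9869]

step 1: x^-=[-2.1340, -2.1084]  P^-=[0.7989 0.2510; 0.2510 1.1181]  S=[1.3294 0.4557; 0.4557 1.7234]  K=[0.6231 0.0180; 0.0974 0.6347]  nu=[1.3103, 2.9091]  x^+=[-1.2652, -0.1344]  P^+=[0.2720 -0.0304; -0.0304 0.3549]
step 2: x^-=[-1.4751, -0.4569]  P^-=[0.6572 0.0908; 0.0908 0.5103]  S=[1.1259 0.1910; 0.1910 1.0890]  K=[0.5910 0.0280; 0.0701 0.4630]  nu=[4.9537, 0.6849]  x^+=[1.4718, 0.2075]  P^+=[0.2567 -0.0226; -0.0226 0.2590]
step 3: x^-=[1.7237, 0.5898]  P^-=[0.6375 0.0807; 0.0807 0.3890]  S=[1.1005 0.1610; 0.1610 0.9660]  K=[0.5846 0.0389; 0.0681 0.3980]  nu=[1.5078, 3.2523]  x^+=[2.7317, 1.9869]  P^+=[0.2526 -0.0160; -0.0160 0.2221]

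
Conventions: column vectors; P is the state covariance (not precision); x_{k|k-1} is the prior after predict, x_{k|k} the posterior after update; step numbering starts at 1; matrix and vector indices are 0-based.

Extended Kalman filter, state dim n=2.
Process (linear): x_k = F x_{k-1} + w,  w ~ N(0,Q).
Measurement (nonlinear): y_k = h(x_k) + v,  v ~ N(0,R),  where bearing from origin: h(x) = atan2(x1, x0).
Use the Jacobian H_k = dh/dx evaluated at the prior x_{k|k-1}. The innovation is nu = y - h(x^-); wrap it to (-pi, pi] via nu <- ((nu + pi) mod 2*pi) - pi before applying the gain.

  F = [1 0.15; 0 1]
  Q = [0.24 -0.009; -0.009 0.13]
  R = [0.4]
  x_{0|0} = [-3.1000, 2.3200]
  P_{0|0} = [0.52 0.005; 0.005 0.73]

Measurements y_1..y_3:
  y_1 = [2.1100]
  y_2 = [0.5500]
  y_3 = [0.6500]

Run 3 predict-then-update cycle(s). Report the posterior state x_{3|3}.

x_post = [-0.1107, 3.5045]

step 1: x^-=[-2.7520, 2.3200]  P^-=[0.7779 0.1055; 0.1055 0.8600]  H_jac=[-0.1791 -0.2124]  S=[0.4718]  K=[-0.3428; -0.4273]  nu=[-0.3312]  x^+=[-2.6385, 2.4615]  P^+=[0.7225 0.0364; 0.0364 0.7739]
step 2: x^-=[-2.2693, 2.4615]  P^-=[0.9908 0.1435; 0.1435 0.9039]  H_jac=[-0.2196 -0.2025]  S=[0.4976]  K=[-0.4957; -0.4311]  nu=[-1.7656]  x^+=[-1.3941, 3.2226]  P^+=[0.8686 0.0372; 0.0372 0.8114]
step 3: x^-=[-0.9107, 3.2226]  P^-=[1.1380 0.1499; 0.1499 0.9414]  H_jac=[-0.2874 -0.0812]  S=[0.5072]  K=[-0.6688; -0.2357]  nu=[-1.1962]  x^+=[-0.1107, 3.5045]  P^+=[0.9111 0.0699; 0.0699 0.9132]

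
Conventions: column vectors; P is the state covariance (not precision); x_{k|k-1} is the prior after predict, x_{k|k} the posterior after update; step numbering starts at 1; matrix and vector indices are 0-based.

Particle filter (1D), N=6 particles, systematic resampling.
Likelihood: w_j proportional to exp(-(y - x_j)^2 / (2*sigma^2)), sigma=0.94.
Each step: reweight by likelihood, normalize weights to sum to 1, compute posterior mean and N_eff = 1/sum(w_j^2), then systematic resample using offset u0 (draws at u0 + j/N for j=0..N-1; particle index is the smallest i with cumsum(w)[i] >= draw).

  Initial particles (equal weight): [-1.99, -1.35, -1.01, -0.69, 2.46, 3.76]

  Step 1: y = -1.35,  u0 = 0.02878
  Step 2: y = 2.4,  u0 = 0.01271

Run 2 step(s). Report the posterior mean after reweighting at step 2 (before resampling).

post_mean = -0.8422

step 1: w=[0.2259, 0.2848, 0.2667, 0.2226, 0.0001, 0.0000]  mean=-1.2567  Neff=3.9559  idx=[0, 0, 1, 2, 2, 3]
step 2: w=[0.0024, 0.0024, 0.0457, 0.1811, 0.1811, 0.5874]  mean=-0.8422  Neff=2.4228  idx=[2, 3, 4, 5, 5, 5]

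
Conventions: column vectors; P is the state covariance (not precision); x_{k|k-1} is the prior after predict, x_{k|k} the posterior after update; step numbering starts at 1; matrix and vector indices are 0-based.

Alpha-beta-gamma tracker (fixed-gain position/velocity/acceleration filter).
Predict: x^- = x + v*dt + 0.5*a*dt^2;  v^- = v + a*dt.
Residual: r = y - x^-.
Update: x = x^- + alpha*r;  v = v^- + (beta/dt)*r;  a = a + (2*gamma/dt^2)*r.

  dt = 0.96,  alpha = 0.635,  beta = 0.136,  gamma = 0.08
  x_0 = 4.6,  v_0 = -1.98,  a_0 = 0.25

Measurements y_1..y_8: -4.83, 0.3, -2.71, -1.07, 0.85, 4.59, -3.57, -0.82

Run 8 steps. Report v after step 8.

step 1: x_pred=2.8144  r=-7.6444  x^+=-2.0398  v^+=-2.8230  a^+=-1.0772
step 2: x_pred=-5.2462  r=5.5462  x^+=-1.7244  v^+=-3.0713  a^+=-0.1143
step 3: x_pred=-4.7255  r=2.0155  x^+=-3.4456  v^+=-2.8955  a^+=0.2356
step 4: x_pred=-6.1167  r=5.0467  x^+=-2.9121  v^+=-1.9543  a^+=1.1118
step 5: x_pred=-4.2759  r=5.1259  x^+=-1.0210  v^+=-0.1608  a^+=2.0017
step 6: x_pred=-0.2530  r=4.8430  x^+=2.8223  v^+=2.4469  a^+=2.8425
step 7: x_pred=6.4812  r=-10.0512  x^+=0.0987  v^+=3.7518  a^+=1.0975
step 8: x_pred=4.2061  r=-5.0261  x^+=1.0145  v^+=4.0934  a^+=0.2249

v_post = 4.0934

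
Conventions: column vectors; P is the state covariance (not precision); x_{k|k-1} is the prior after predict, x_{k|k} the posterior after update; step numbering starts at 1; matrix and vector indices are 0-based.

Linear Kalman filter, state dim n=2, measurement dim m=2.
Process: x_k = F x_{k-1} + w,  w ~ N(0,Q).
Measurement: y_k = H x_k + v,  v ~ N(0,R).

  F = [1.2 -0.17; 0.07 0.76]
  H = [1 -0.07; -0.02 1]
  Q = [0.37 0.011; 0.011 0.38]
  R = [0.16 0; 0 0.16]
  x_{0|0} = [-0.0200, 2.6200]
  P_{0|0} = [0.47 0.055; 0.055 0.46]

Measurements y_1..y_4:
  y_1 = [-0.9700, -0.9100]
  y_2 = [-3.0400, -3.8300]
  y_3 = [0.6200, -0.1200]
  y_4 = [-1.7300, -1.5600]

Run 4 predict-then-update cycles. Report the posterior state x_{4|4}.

x_post = [-1.4356, -1.3144]

step 1: x^-=[-0.4694, 1.9898]  P^-=[1.0377 0.0406; 0.0406 0.6539]  S=[1.1952 -0.0259; -0.0259 0.8126]  K=[0.8670 0.0520; 0.0131 0.8040]  nu=[-0.3613, -2.9092]  x^+=[-0.9339, -0.3540]  P^+=[0.1395 0.0111; 0.0111 0.1289]
step 2: x^-=[-1.0606, -0.3344]  P^-=[0.5701 0.0161; 0.0161 0.4563]  S=[0.7300 -0.0273; -0.0273 0.6159]  K=[0.7809 0.0421; 0.0059 0.7406]  nu=[-2.0028, -3.5168]  x^+=[-2.7727, -2.9509]  P^+=[0.1256 0.0093; 0.0093 0.1187]
step 3: x^-=[-2.8256, -2.4367]  P^-=[0.5505 0.0145; 0.0145 0.4502]  S=[0.7107 -0.0280; -0.0280 0.6098]  K=[0.7748 0.0413; 0.0052 0.7380]  nu=[3.2750, 2.2602]  x^+=[-0.1947, -0.7519]  P^+=[0.1246 0.0091; 0.0091 0.1183]
step 4: x^-=[-0.1058, -0.5851]  P^-=[0.5491 0.0144; 0.0144 0.4499]  S=[0.7093 -0.0281; -0.0281 0.6095]  K=[0.7744 0.0412; 0.0051 0.7378]  nu=[-1.6652, -0.9771]  x^+=[-1.4356, -1.3144]  P^+=[0.1245 0.0091; 0.0091 0.1182]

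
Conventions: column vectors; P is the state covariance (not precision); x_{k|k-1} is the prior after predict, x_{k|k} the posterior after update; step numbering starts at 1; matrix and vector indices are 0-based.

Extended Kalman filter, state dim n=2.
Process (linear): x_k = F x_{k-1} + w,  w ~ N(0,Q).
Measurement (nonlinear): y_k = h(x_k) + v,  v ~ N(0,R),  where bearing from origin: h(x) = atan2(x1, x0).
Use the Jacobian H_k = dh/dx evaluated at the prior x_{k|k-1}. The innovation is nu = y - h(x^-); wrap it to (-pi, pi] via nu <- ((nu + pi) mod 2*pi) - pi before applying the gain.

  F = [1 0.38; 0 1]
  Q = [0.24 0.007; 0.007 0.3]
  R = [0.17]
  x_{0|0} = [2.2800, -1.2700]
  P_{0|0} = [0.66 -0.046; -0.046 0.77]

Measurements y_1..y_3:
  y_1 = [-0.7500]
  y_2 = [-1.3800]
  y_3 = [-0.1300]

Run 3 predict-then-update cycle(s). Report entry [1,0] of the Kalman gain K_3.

step 1: x^-=[1.7974, -1.2700]  P^-=[0.9762 0.2536; 0.2536 1.0700]  H_jac=[0.2622 0.3711]  S=[0.4338]  K=[0.8070; 1.0686]  nu=[-0.1349]  x^+=[1.6886, -1.4141]  P^+=[0.6937 -0.1205; -0.1205 0.5747]
step 2: x^-=[1.1512, -1.4141]  P^-=[0.9251 0.1049; 0.1049 0.8747]  H_jac=[0.4253 0.3462]  S=[0.4731]  K=[0.9085; 0.7344]  nu=[-0.4925]  x^+=[0.7038, -1.7758]  P^+=[0.5347 -0.2107; -0.2107 0.6195]
step 3: x^-=[0.0290, -1.7758]  P^-=[0.7040 0.0317; 0.0317 0.9195]  H_jac=[0.5630 0.0092]  S=[0.3935]  K=[1.0078; 0.0668]  nu=[1.4245]  x^+=[1.4646, -1.6807]  P^+=[0.3043 0.0052; 0.0052 0.9177]

K[1,0] = 0.0668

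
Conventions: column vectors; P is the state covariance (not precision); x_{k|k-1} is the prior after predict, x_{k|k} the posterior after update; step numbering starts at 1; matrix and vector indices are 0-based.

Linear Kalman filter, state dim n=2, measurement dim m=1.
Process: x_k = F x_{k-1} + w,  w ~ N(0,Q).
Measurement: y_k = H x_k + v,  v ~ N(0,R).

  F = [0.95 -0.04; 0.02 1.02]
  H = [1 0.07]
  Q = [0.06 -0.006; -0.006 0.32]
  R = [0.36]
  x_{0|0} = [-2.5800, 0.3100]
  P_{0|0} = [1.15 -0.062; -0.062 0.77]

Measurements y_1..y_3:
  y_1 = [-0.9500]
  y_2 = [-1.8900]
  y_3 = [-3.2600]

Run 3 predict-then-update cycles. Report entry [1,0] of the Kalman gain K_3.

step 1: x^-=[-2.4634, 0.2646]  P^-=[1.1038 -0.0756; -0.0756 1.1190]  S=[1.4587]  K=[0.7531; 0.0019]  nu=[1.4949]  x^+=[-1.3376, 0.2674]  P^+=[0.2765 -0.0777; -0.0777 1.1190]
step 2: x^-=[-1.2815, 0.2460]  P^-=[0.3173 -0.1216; -0.1216 1.4812]  S=[0.6675]  K=[0.4626; -0.0268]  nu=[-0.6258]  x^+=[-1.5709, 0.2628]  P^+=[0.1745 -0.1133; -0.1133 1.4807]
step 3: x^-=[-1.5029, 0.2366]  P^-=[0.2284 -0.1728; -0.1728 1.8560]  S=[0.5733]  K=[0.3773; -0.0748]  nu=[-1.7737]  x^+=[-2.1721, 0.3693]  P^+=[0.1468 -0.1566; -0.1566 1.8528]

K[1,0] = -0.0748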